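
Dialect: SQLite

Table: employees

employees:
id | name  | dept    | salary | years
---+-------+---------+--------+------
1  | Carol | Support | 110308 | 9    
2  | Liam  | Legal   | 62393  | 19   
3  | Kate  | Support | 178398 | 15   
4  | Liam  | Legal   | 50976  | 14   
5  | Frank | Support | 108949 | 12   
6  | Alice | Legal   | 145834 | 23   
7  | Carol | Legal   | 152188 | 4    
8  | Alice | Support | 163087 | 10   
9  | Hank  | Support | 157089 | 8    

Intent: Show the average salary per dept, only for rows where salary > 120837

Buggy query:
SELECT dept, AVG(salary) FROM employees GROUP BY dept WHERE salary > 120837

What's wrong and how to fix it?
Bug: Row-level WHERE must come before GROUP BY in the clause order

Fix: Place WHERE between FROM and GROUP BY

Corrected query:
SELECT dept, AVG(salary) FROM employees WHERE salary > 120837 GROUP BY dept

Result:
dept    | AVG(salary)  
--------+--------------
Legal   | 149011       
Support | 166191.333333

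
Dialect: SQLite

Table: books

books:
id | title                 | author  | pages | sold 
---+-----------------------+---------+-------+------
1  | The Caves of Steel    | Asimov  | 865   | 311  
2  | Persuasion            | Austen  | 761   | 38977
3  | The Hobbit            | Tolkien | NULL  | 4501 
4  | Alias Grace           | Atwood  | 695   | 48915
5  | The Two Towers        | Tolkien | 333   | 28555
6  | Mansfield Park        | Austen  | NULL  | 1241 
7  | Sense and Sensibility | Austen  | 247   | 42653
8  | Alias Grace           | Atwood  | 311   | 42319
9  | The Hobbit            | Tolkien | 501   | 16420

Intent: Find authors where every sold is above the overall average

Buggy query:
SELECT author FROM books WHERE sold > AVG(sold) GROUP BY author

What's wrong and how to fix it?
Bug: AVG() is an aggregate; it can't sit directly in WHERE

Fix: Use a subquery for AVG and a HAVING MIN(...) filter so the condition holds for every row in the group

Corrected query:
SELECT author FROM books GROUP BY author HAVING MIN(sold) > (SELECT AVG(sold) FROM books)

Result:
author
------
Atwood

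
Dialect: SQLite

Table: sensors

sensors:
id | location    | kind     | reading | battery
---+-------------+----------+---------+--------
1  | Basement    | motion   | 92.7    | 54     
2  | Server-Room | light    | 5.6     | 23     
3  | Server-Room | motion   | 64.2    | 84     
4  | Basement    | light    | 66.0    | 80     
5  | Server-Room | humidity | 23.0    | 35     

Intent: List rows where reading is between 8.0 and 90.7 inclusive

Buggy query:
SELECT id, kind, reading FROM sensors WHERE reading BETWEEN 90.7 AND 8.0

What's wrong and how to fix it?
Bug: The bounds are reversed; BETWEEN a AND b requires a <= b to match anything

Fix: Swap the bounds so the smaller value comes first

Corrected query:
SELECT id, kind, reading FROM sensors WHERE reading BETWEEN 8.0 AND 90.7

Result:
id | kind     | reading
---+----------+--------
3  | motion   | 64.2   
4  | light    | 66     
5  | humidity | 23     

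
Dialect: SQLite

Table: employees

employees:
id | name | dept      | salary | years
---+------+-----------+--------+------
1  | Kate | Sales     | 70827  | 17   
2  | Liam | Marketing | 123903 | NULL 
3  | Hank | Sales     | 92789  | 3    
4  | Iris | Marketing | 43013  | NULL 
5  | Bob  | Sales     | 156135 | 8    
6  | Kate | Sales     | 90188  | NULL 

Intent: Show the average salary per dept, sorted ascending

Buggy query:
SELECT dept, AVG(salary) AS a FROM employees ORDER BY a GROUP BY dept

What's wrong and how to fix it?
Bug: ORDER BY appears before GROUP BY; SQL clause order requires GROUP BY first

Fix: Reorder: SELECT … FROM … GROUP BY … ORDER BY …

Corrected query:
SELECT dept, AVG(salary) AS a FROM employees GROUP BY dept ORDER BY a

Result:
dept      | a        
----------+----------
Marketing | 83458    
Sales     | 102484.75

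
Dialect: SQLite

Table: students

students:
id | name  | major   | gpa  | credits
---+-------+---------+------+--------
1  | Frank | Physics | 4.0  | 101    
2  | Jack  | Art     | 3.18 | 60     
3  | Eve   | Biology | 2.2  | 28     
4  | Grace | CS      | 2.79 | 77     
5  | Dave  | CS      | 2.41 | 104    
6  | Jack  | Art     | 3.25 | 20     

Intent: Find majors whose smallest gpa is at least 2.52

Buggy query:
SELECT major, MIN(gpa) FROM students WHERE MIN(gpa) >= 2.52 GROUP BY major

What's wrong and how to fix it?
Bug: Aggregates like MIN are computed per group after WHERE runs

Fix: Use HAVING for the per-group MIN condition

Corrected query:
SELECT major, MIN(gpa) FROM students GROUP BY major HAVING MIN(gpa) >= 2.52

Result:
major   | MIN(gpa)
--------+---------
Art     | 3.18    
Physics | 4       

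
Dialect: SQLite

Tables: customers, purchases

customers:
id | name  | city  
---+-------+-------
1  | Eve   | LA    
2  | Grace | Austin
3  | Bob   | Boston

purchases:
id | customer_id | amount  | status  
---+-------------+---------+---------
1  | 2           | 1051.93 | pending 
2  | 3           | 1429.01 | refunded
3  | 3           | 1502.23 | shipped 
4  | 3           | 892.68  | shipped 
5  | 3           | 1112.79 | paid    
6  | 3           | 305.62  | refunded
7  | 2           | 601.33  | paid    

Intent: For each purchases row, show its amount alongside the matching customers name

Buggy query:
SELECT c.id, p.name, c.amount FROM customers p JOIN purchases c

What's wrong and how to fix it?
Bug: Missing join condition: each purchases row is matched to all customers rows instead of just its own

Fix: Add ON c.customer_id = p.id to the JOIN

Corrected query:
SELECT c.id, p.name, c.amount FROM customers p JOIN purchases c ON c.customer_id = p.id

Result:
id | name  | amount 
---+-------+--------
1  | Grace | 1051.93
2  | Bob   | 1429.01
3  | Bob   | 1502.23
4  | Bob   | 892.68 
5  | Bob   | 1112.79
6  | Bob   | 305.62 
7  | Grace | 601.33 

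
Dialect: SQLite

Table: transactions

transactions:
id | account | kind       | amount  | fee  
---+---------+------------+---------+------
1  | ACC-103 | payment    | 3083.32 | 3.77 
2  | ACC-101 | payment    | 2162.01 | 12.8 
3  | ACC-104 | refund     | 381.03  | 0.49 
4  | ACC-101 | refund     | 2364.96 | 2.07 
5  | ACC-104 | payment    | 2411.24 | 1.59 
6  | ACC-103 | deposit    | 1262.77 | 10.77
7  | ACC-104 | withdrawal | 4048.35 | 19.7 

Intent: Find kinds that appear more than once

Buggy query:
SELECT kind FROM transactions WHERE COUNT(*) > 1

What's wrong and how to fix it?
Bug: COUNT(*) is an aggregate and cannot be used in WHERE

Fix: Group first, then use HAVING for the count condition

Corrected query:
SELECT kind FROM transactions GROUP BY kind HAVING COUNT(*) > 1

Result:
kind   
-------
payment
refund 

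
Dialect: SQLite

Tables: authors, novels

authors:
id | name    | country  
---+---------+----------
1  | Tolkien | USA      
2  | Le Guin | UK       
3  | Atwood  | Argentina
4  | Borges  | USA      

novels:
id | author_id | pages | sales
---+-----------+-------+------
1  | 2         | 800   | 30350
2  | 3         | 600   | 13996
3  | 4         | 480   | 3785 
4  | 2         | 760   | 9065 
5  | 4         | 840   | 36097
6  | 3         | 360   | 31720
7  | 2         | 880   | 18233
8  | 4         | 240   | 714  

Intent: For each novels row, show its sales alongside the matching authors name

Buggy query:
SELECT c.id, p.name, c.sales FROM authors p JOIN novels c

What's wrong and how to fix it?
Bug: JOIN with no ON clause produces a cartesian product; every novels row pairs with every authors row

Fix: Specify the join condition linking the foreign key to the parent id

Corrected query:
SELECT c.id, p.name, c.sales FROM authors p JOIN novels c ON c.author_id = p.id

Result:
id | name    | sales
---+---------+------
1  | Le Guin | 30350
2  | Atwood  | 13996
3  | Borges  | 3785 
4  | Le Guin | 9065 
5  | Borges  | 36097
6  | Atwood  | 31720
7  | Le Guin | 18233
8  | Borges  | 714  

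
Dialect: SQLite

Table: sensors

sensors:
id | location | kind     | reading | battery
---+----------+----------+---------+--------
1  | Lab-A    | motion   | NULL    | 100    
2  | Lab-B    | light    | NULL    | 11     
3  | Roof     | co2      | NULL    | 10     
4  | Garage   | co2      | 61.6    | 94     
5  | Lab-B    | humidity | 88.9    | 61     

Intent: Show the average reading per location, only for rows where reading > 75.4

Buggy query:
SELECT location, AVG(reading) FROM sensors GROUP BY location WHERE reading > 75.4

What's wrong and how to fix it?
Bug: Row-level WHERE must come before GROUP BY in the clause order

Fix: Place WHERE between FROM and GROUP BY

Corrected query:
SELECT location, AVG(reading) FROM sensors WHERE reading > 75.4 GROUP BY location

Result:
location | AVG(reading)
---------+-------------
Lab-B    | 88.9        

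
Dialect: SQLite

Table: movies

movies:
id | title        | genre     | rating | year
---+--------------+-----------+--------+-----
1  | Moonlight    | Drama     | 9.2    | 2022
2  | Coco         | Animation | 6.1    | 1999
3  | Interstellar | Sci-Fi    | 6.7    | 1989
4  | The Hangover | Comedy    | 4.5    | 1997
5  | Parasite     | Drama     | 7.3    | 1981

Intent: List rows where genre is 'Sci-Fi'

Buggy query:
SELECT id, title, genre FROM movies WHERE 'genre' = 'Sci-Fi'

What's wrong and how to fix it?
Bug: Single quotes denote string literals in SQL; the column name is being compared as a constant string

Fix: Reference the column as genre without single quotes

Corrected query:
SELECT id, title, genre FROM movies WHERE genre = 'Sci-Fi'

Result:
id | title        | genre 
---+--------------+-------
3  | Interstellar | Sci-Fi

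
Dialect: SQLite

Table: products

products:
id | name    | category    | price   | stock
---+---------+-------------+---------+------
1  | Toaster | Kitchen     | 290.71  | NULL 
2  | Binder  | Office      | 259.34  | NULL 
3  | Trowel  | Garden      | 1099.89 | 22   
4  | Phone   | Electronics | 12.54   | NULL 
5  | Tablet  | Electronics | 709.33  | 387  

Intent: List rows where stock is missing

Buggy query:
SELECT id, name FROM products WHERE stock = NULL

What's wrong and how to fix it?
Bug: '= NULL' is always unknown in SQL three-valued logic, so no rows match

Fix: Replace '= NULL' with 'IS NULL'

Corrected query:
SELECT id, name FROM products WHERE stock IS NULL

Result:
id | name   
---+--------
1  | Toaster
2  | Binder 
4  | Phone  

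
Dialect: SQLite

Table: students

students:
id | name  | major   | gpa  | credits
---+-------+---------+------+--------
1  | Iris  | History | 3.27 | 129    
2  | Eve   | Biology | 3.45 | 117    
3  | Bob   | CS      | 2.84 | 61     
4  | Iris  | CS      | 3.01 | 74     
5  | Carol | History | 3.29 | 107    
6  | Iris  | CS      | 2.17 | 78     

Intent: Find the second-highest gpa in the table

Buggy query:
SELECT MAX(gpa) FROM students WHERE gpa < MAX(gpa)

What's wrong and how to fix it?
Bug: The inner MAX is an aggregate inside WHERE, which is not allowed

Fix: Compute the overall MAX in a subquery, then take MAX of rows below it

Corrected query:
SELECT MAX(gpa) FROM students WHERE gpa < (SELECT MAX(gpa) FROM students)

Result:
MAX(gpa)
--------
3.29    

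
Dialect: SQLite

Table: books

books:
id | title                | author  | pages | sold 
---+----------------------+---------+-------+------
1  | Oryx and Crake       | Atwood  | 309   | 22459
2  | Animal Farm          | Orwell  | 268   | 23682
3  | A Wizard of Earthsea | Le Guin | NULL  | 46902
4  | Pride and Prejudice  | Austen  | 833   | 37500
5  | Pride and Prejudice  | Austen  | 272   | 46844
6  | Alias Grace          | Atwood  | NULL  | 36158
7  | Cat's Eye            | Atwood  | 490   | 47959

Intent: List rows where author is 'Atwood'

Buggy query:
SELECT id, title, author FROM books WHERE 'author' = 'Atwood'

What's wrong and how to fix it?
Bug: 'author' in single quotes is a string literal, not the column; the comparison is literal-vs-literal and never true

Fix: Reference the column as author without single quotes

Corrected query:
SELECT id, title, author FROM books WHERE author = 'Atwood'

Result:
id | title          | author
---+----------------+-------
1  | Oryx and Crake | Atwood
6  | Alias Grace    | Atwood
7  | Cat's Eye      | Atwood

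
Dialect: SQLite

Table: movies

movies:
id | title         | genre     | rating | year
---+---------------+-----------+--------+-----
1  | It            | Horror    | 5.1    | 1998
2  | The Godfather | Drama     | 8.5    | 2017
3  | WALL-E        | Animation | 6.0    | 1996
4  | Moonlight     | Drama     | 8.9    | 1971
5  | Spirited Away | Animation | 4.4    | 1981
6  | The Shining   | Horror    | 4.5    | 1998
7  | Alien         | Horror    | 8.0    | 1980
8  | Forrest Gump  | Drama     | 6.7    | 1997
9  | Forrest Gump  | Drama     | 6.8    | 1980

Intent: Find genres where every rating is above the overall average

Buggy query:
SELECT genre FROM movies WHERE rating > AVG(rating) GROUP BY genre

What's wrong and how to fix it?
Bug: WHERE evaluates per row before aggregation, so AVG() is unavailable

Fix: Use a subquery for AVG and a HAVING MIN(...) filter so the condition holds for every row in the group

Corrected query:
SELECT genre FROM movies GROUP BY genre HAVING MIN(rating) > (SELECT AVG(rating) FROM movies)

Result:
genre
-----
Drama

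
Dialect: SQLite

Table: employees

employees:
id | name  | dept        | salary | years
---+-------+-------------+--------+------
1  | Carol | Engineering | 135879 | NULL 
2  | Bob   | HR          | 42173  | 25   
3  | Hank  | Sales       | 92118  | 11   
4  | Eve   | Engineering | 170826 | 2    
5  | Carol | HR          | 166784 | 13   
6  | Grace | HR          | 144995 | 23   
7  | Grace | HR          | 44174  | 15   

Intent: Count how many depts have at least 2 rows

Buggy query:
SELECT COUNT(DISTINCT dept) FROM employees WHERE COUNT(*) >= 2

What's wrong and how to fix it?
Bug: WHERE filters individual rows, not groups, so a group-level COUNT is invalid there

Fix: Group first with HAVING COUNT(*) >= 2, then COUNT the resulting groups

Corrected query:
SELECT COUNT(*) FROM (SELECT dept FROM employees GROUP BY dept HAVING COUNT(*) >= 2)

Result:
COUNT(*)
--------
2       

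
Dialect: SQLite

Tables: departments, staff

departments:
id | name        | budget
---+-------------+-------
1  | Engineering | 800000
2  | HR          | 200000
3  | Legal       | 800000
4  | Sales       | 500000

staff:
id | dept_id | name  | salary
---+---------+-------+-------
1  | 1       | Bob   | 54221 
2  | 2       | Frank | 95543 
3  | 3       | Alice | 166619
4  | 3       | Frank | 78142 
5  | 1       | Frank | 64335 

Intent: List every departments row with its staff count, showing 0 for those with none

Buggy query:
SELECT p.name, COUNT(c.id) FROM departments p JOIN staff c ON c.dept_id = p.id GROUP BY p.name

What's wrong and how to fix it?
Bug: An inner join excludes parents with zero children

Fix: Switch to LEFT JOIN to retain unmatched parent rows

Corrected query:
SELECT p.name, COUNT(c.id) FROM departments p LEFT JOIN staff c ON c.dept_id = p.id GROUP BY p.name

Result:
name        | COUNT(c.id)
------------+------------
Engineering | 2          
HR          | 1          
Legal       | 2          
Sales       | 0          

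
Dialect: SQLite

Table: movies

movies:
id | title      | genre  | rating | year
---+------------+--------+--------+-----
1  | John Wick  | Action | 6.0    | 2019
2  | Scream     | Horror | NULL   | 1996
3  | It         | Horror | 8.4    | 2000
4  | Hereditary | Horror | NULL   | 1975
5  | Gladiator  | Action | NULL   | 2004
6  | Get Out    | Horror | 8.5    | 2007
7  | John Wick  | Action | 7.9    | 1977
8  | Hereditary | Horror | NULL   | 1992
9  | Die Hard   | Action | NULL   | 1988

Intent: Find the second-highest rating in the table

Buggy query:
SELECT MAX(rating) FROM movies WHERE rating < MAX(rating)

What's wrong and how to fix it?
Bug: MAX(rating) on the right of the comparison is an aggregate-in-WHERE error

Fix: Compute the overall MAX in a subquery, then take MAX of rows below it

Corrected query:
SELECT MAX(rating) FROM movies WHERE rating < (SELECT MAX(rating) FROM movies)

Result:
MAX(rating)
-----------
8.4        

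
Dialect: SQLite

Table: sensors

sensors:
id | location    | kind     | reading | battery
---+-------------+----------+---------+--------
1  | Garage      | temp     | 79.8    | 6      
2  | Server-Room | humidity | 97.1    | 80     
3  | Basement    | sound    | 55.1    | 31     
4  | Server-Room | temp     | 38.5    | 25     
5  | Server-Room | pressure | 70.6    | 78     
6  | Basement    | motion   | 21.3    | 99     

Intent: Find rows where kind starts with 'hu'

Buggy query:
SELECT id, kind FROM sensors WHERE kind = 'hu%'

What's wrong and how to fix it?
Bug: Wildcards only work with LIKE; '=' treats '%' as a literal character

Fix: Replace '=' with LIKE so 'hu%' is treated as a pattern

Corrected query:
SELECT id, kind FROM sensors WHERE kind LIKE 'hu%'

Result:
id | kind    
---+---------
2  | humidity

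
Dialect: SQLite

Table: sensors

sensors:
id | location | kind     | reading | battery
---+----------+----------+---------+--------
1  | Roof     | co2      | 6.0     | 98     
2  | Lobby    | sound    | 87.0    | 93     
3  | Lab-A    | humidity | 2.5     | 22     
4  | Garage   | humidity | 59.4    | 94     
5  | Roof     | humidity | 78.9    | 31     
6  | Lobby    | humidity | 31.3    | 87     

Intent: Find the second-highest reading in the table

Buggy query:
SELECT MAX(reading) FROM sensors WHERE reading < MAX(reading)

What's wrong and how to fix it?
Bug: MAX(reading) on the right of the comparison is an aggregate-in-WHERE error

Fix: Put the inner MAX in a scalar subquery

Corrected query:
SELECT MAX(reading) FROM sensors WHERE reading < (SELECT MAX(reading) FROM sensors)

Result:
MAX(reading)
------------
78.9        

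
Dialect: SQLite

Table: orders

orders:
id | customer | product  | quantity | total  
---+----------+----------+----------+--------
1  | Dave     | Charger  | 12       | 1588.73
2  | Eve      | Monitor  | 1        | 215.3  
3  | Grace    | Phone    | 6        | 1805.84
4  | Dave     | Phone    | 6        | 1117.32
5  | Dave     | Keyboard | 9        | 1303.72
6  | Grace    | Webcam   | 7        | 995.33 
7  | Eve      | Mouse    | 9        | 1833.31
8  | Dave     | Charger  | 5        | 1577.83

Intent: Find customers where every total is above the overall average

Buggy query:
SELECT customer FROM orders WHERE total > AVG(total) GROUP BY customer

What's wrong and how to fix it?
Bug: WHERE evaluates per row before aggregation, so AVG() is unavailable

Fix: Use a subquery for AVG and a HAVING MIN(...) filter so the condition holds for every row in the group

Corrected query:
SELECT customer FROM orders GROUP BY customer HAVING MIN(total) > (SELECT AVG(total) FROM orders)

Result:
(no rows)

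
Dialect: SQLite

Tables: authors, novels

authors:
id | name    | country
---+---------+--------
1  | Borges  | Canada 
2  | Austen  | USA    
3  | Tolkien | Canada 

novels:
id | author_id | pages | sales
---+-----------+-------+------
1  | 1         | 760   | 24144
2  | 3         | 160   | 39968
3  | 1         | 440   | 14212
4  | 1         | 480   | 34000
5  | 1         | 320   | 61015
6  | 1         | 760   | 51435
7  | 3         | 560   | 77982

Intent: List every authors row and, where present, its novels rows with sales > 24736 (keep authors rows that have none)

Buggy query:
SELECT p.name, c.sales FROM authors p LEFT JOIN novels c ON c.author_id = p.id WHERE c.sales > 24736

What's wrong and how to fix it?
Bug: Filtering c.sales in WHERE discards the NULL rows produced by LEFT JOIN, turning it into an inner join

Fix: Put 'c.sales > 24736' in the JOIN's ON clause instead of WHERE

Corrected query:
SELECT p.name, c.sales FROM authors p LEFT JOIN novels c ON c.author_id = p.id AND c.sales > 24736

Result:
name    | sales
--------+------
Borges  | 34000
Borges  | 51435
Borges  | 61015
Austen  | NULL 
Tolkien | 39968
Tolkien | 77982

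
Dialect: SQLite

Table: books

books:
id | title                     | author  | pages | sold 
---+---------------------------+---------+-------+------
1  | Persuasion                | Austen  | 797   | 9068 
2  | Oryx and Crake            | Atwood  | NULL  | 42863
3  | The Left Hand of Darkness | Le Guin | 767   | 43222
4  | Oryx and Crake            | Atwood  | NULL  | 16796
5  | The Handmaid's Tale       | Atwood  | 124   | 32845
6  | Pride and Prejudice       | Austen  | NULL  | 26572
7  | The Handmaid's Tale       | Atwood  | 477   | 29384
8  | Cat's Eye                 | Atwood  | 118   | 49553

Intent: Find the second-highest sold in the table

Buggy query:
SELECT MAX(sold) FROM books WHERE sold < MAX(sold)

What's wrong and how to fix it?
Bug: MAX(sold) on the right of the comparison is an aggregate-in-WHERE error

Fix: Put the inner MAX in a scalar subquery

Corrected query:
SELECT MAX(sold) FROM books WHERE sold < (SELECT MAX(sold) FROM books)

Result:
MAX(sold)
---------
43222    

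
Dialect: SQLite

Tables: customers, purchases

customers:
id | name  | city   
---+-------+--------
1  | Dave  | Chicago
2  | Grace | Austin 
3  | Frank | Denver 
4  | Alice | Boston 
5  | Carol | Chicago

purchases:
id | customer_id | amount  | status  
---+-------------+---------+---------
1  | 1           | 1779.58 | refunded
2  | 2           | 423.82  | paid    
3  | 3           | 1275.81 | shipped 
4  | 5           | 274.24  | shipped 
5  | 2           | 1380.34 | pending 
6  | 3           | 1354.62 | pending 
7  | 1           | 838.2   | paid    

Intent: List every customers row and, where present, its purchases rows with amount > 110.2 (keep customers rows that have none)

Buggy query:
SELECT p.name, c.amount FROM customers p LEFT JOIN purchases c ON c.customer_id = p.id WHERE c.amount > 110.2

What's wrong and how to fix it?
Bug: A WHERE condition on the right-hand table after LEFT JOIN drops unmatched parents

Fix: Put 'c.amount > 110.2' in the JOIN's ON clause instead of WHERE

Corrected query:
SELECT p.name, c.amount FROM customers p LEFT JOIN purchases c ON c.customer_id = p.id AND c.amount > 110.2

Result:
name  | amount 
------+--------
Dave  | 838.2  
Dave  | 1779.58
Grace | 423.82 
Grace | 1380.34
Frank | 1275.81
Frank | 1354.62
Alice | NULL   
Carol | 274.24 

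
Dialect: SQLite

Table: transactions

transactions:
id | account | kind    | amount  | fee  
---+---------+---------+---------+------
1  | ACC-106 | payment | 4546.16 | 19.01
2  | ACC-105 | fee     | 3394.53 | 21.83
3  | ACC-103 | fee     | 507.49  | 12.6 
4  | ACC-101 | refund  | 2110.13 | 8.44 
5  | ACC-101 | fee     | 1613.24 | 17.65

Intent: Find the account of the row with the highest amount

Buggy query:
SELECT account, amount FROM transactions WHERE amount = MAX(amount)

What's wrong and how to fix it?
Bug: WHERE is evaluated per row; an aggregate over the whole table isn't defined there

Fix: Wrap MAX in a scalar subquery so WHERE compares against a single value

Corrected query:
SELECT account, amount FROM transactions WHERE amount = (SELECT MAX(amount) FROM transactions)

Result:
account | amount 
--------+--------
ACC-106 | 4546.16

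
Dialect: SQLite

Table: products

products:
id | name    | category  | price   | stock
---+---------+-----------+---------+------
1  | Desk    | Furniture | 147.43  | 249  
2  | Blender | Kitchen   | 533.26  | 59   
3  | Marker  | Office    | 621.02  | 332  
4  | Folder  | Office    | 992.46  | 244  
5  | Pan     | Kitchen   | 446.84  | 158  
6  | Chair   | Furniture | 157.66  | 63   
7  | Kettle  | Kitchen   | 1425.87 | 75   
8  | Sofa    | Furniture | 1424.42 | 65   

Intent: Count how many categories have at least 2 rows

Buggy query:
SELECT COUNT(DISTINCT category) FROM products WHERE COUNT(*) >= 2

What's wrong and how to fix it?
Bug: WHERE filters individual rows, not groups, so a group-level COUNT is invalid there

Fix: Use a subquery that GROUPs and filters with HAVING, then count its rows

Corrected query:
SELECT COUNT(*) FROM (SELECT category FROM products GROUP BY category HAVING COUNT(*) >= 2)

Result:
COUNT(*)
--------
3       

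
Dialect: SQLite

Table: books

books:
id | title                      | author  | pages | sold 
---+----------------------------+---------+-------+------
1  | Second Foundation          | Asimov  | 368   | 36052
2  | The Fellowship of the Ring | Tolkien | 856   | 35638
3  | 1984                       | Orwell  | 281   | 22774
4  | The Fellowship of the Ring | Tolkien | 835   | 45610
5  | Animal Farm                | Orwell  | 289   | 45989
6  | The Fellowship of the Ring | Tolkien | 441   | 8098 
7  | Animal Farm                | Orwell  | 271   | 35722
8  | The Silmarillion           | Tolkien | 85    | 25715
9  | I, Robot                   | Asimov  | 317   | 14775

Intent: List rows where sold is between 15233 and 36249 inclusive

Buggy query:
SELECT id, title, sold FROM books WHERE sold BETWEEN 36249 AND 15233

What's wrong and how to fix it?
Bug: BETWEEN expects the lower bound first; with 36249 AND 15233 the range is empty

Fix: Write BETWEEN 15233 AND 36249

Corrected query:
SELECT id, title, sold FROM books WHERE sold BETWEEN 15233 AND 36249

Result:
id | title                      | sold 
---+----------------------------+------
1  | Second Foundation          | 36052
2  | The Fellowship of the Ring | 35638
3  | 1984                       | 22774
7  | Animal Farm                | 35722
8  | The Silmarillion           | 25715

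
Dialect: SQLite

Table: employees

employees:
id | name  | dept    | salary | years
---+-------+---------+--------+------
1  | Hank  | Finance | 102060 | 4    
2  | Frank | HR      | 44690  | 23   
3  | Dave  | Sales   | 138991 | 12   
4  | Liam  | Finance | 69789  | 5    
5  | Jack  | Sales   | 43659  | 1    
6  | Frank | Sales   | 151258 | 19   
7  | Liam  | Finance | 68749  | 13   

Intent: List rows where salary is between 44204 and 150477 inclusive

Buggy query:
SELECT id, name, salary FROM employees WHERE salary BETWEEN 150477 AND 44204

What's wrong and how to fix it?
Bug: BETWEEN expects the lower bound first; with 150477 AND 44204 the range is empty

Fix: Write BETWEEN 44204 AND 150477

Corrected query:
SELECT id, name, salary FROM employees WHERE salary BETWEEN 44204 AND 150477

Result:
id | name  | salary
---+-------+-------
1  | Hank  | 102060
2  | Frank | 44690 
3  | Dave  | 138991
4  | Liam  | 69789 
7  | Liam  | 68749 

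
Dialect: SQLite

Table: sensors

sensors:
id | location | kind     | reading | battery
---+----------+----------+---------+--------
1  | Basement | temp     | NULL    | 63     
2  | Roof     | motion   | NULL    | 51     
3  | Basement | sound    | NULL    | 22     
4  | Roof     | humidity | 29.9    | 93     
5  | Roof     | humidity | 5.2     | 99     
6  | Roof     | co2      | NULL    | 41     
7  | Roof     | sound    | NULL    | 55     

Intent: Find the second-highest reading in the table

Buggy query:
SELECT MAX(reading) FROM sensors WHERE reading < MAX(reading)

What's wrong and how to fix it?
Bug: MAX(reading) on the right of the comparison is an aggregate-in-WHERE error

Fix: Put the inner MAX in a scalar subquery

Corrected query:
SELECT MAX(reading) FROM sensors WHERE reading < (SELECT MAX(reading) FROM sensors)

Result:
MAX(reading)
------------
5.2         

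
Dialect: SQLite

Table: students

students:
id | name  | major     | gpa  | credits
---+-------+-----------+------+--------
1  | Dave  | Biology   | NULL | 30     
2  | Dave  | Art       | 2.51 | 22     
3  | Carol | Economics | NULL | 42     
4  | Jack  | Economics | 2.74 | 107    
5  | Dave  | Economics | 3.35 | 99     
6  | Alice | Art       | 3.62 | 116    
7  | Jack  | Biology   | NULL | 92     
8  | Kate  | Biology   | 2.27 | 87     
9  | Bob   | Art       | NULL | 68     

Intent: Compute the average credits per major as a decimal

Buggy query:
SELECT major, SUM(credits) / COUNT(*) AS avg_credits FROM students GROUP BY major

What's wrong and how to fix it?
Bug: Both operands are integers, so '/' performs integer division and truncates

Fix: Cast one side to REAL so the division keeps the fractional part

Corrected query:
SELECT major, SUM(credits) * 1.0 / COUNT(*) AS avg_credits FROM students GROUP BY major

Result:
major     | avg_credits
----------+------------
Art       | 68.666667  
Biology   | 69.666667  
Economics | 82.666667  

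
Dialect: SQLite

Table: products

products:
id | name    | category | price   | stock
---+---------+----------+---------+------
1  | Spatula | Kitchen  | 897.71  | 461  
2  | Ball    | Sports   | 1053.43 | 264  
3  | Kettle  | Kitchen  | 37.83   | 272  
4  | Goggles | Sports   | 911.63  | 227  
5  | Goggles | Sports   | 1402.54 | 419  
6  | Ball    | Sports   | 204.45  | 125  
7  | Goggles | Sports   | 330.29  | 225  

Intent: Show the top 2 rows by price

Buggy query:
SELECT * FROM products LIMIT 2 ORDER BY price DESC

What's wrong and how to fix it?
Bug: ORDER BY cannot follow LIMIT; LIMIT is the final clause

Fix: Swap the clauses: ORDER BY first, then LIMIT

Corrected query:
SELECT * FROM products ORDER BY price DESC LIMIT 2

Result:
id | name    | category | price   | stock
---+---------+----------+---------+------
5  | Goggles | Sports   | 1402.54 | 419  
2  | Ball    | Sports   | 1053.43 | 264  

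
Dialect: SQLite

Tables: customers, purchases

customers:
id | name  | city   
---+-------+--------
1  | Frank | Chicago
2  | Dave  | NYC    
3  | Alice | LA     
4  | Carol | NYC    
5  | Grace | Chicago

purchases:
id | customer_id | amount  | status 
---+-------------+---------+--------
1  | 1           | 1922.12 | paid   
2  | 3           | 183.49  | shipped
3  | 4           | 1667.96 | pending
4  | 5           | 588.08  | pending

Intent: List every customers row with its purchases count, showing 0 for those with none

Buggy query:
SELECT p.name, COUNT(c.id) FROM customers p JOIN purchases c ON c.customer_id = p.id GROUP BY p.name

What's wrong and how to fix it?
Bug: INNER JOIN drops customers rows that have no matching purchases rows

Fix: Use LEFT JOIN so parents without children still appear (COUNT(c.id) gives 0)

Corrected query:
SELECT p.name, COUNT(c.id) FROM customers p LEFT JOIN purchases c ON c.customer_id = p.id GROUP BY p.name

Result:
name  | COUNT(c.id)
------+------------
Alice | 1          
Carol | 1          
Dave  | 0          
Frank | 1          
Grace | 1          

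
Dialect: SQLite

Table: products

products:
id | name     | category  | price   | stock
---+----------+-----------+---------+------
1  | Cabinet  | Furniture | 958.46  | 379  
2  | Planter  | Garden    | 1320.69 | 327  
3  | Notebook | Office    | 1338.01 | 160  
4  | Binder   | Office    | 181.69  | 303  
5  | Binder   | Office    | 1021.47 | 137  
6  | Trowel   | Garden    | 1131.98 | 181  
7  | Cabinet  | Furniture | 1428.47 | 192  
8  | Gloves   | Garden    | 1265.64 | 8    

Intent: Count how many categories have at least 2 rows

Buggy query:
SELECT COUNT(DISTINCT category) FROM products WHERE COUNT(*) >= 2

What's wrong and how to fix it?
Bug: COUNT(*) cannot appear in WHERE; the per-group count doesn't exist yet

Fix: Group first with HAVING COUNT(*) >= 2, then COUNT the resulting groups

Corrected query:
SELECT COUNT(*) FROM (SELECT category FROM products GROUP BY category HAVING COUNT(*) >= 2)

Result:
COUNT(*)
--------
3       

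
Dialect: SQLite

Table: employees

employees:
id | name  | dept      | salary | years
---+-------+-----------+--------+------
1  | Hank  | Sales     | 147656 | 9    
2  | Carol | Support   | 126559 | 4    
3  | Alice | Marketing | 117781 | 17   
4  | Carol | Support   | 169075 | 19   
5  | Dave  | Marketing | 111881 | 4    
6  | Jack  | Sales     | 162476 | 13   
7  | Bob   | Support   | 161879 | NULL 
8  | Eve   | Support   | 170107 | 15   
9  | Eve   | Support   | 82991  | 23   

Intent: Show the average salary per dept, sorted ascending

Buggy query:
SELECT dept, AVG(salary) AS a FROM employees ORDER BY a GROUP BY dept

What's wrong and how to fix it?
Bug: ORDER BY appears before GROUP BY; SQL clause order requires GROUP BY first

Fix: Reorder: SELECT … FROM … GROUP BY … ORDER BY …

Corrected query:
SELECT dept, AVG(salary) AS a FROM employees GROUP BY dept ORDER BY a

Result:
dept      | a       
----------+---------
Marketing | 114831  
Support   | 142122.2
Sales     | 155066  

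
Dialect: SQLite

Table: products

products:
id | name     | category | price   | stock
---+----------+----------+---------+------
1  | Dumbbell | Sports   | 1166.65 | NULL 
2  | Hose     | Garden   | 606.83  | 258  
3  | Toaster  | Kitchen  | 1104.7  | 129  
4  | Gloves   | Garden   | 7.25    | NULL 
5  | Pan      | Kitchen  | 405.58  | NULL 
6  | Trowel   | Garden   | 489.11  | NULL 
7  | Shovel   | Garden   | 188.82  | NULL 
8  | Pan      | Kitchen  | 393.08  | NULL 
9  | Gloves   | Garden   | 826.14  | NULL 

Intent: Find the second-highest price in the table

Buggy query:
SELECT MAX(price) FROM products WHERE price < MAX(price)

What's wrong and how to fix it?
Bug: MAX(price) on the right of the comparison is an aggregate-in-WHERE error

Fix: Compute the overall MAX in a subquery, then take MAX of rows below it

Corrected query:
SELECT MAX(price) FROM products WHERE price < (SELECT MAX(price) FROM products)

Result:
MAX(price)
----------
1104.7    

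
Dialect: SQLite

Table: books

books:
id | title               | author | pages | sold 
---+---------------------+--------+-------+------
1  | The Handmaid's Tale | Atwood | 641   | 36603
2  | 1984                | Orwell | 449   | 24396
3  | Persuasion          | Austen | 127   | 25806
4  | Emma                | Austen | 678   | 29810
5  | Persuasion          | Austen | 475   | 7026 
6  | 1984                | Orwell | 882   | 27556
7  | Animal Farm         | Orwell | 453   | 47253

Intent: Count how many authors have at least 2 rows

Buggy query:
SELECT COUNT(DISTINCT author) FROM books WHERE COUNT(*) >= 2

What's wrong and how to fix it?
Bug: WHERE filters individual rows, not groups, so a group-level COUNT is invalid there

Fix: Use a subquery that GROUPs and filters with HAVING, then count its rows

Corrected query:
SELECT COUNT(*) FROM (SELECT author FROM books GROUP BY author HAVING COUNT(*) >= 2)

Result:
COUNT(*)
--------
2       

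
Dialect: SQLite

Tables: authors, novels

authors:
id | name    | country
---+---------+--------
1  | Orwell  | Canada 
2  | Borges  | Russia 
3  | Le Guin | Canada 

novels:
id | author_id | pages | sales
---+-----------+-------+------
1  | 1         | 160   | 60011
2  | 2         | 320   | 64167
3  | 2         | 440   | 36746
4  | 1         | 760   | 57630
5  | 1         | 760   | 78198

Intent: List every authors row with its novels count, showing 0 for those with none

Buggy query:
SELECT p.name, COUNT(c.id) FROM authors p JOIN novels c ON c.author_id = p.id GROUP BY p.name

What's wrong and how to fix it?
Bug: An inner join excludes parents with zero children

Fix: Switch to LEFT JOIN to retain unmatched parent rows

Corrected query:
SELECT p.name, COUNT(c.id) FROM authors p LEFT JOIN novels c ON c.author_id = p.id GROUP BY p.name

Result:
name    | COUNT(c.id)
--------+------------
Borges  | 2          
Le Guin | 0          
Orwell  | 3          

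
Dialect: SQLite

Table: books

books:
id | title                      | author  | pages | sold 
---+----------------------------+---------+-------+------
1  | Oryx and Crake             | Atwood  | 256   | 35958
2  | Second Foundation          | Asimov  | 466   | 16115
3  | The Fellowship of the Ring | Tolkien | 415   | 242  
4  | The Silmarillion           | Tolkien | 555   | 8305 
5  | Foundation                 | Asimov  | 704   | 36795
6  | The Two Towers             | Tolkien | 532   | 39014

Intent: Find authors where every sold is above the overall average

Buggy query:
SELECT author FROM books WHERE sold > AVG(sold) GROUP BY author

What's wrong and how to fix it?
Bug: AVG() is an aggregate; it can't sit directly in WHERE

Fix: Use a subquery for AVG and a HAVING MIN(...) filter so the condition holds for every row in the group

Corrected query:
SELECT author FROM books GROUP BY author HAVING MIN(sold) > (SELECT AVG(sold) FROM books)

Result:
author
------
Atwood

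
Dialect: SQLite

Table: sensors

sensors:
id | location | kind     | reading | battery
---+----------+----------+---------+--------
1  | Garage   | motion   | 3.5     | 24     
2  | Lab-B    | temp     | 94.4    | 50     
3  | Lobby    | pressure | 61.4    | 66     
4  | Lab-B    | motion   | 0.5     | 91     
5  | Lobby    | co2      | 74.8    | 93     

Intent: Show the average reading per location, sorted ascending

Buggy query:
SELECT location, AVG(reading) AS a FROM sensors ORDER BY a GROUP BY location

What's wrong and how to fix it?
Bug: GROUP BY must precede ORDER BY

Fix: Reorder: SELECT … FROM … GROUP BY … ORDER BY …

Corrected query:
SELECT location, AVG(reading) AS a FROM sensors GROUP BY location ORDER BY a

Result:
location | a    
---------+------
Garage   | 3.5  
Lab-B    | 47.45
Lobby    | 68.1 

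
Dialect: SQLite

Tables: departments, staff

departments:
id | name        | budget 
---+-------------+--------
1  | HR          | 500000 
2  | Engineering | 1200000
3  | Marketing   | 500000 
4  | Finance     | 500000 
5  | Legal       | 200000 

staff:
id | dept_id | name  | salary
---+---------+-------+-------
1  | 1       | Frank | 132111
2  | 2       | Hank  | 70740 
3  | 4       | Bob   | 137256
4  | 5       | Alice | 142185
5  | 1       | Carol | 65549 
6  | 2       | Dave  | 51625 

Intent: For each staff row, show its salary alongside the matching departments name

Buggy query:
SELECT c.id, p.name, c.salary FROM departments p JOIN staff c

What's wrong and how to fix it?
Bug: Missing join condition: each staff row is matched to all departments rows instead of just its own

Fix: Specify the join condition linking the foreign key to the parent id

Corrected query:
SELECT c.id, p.name, c.salary FROM departments p JOIN staff c ON c.dept_id = p.id

Result:
id | name        | salary
---+-------------+-------
1  | HR          | 132111
2  | Engineering | 70740 
3  | Finance     | 137256
4  | Legal       | 142185
5  | HR          | 65549 
6  | Engineering | 51625 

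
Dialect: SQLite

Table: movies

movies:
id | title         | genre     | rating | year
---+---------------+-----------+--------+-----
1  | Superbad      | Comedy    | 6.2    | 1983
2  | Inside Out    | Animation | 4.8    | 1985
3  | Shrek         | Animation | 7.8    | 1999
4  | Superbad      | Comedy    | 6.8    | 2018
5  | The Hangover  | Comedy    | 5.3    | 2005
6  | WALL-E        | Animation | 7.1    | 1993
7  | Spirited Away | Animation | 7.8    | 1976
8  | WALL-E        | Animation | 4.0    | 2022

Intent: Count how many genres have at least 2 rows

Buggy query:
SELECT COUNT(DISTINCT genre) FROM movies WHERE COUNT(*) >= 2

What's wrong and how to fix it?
Bug: WHERE filters individual rows, not groups, so a group-level COUNT is invalid there

Fix: Group first with HAVING COUNT(*) >= 2, then COUNT the resulting groups

Corrected query:
SELECT COUNT(*) FROM (SELECT genre FROM movies GROUP BY genre HAVING COUNT(*) >= 2)

Result:
COUNT(*)
--------
2       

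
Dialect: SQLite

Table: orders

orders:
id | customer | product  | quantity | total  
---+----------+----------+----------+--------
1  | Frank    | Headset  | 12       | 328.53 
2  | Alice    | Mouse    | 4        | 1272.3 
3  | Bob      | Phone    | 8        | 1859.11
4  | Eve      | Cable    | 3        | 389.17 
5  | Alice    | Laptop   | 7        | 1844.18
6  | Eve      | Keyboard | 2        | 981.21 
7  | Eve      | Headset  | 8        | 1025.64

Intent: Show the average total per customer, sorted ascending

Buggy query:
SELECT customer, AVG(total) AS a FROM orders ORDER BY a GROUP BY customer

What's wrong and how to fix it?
Bug: GROUP BY must precede ORDER BY

Fix: Reorder: SELECT … FROM … GROUP BY … ORDER BY …

Corrected query:
SELECT customer, AVG(total) AS a FROM orders GROUP BY customer ORDER BY a

Result:
customer | a         
---------+-----------
Frank    | 328.53    
Eve      | 798.673333
Alice    | 1558.24   
Bob      | 1859.11   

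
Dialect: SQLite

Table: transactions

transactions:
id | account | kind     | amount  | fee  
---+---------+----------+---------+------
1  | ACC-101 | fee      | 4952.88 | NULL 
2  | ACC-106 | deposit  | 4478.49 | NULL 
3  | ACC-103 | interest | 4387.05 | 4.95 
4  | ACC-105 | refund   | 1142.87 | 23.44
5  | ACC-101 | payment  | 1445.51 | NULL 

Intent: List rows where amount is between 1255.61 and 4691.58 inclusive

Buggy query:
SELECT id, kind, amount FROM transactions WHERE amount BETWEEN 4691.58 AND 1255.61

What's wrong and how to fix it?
Bug: BETWEEN expects the lower bound first; with 4691.58 AND 1255.61 the range is empty

Fix: Write BETWEEN 1255.61 AND 4691.58

Corrected query:
SELECT id, kind, amount FROM transactions WHERE amount BETWEEN 1255.61 AND 4691.58

Result:
id | kind     | amount 
---+----------+--------
2  | deposit  | 4478.49
3  | interest | 4387.05
5  | payment  | 1445.51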